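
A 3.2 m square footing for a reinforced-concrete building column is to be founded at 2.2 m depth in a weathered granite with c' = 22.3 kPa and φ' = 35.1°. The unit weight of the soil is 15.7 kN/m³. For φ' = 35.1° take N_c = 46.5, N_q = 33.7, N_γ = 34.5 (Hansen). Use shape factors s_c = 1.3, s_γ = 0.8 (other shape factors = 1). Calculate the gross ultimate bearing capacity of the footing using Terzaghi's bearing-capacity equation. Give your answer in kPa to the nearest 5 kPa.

q_ult ≈ 3205 kPa

Overburden at base level: q = 15.7 × 2.2 = 34.54 kPa.
Cohesion term c·N_c·s_c = 22.3 × 46.5 × 1.3 = 1348 kPa; surcharge term q·N_q = 34.54 × 33.7 = 1164 kPa; self-weight term 0.5·γ·B·N_γ·s_γ = 0.5 × 15.7 × 3.2 × 34.5 × 0.8 = 693.31 kPa.
q_ult = 1348 + 1164 + 693.31 = 3205.3 kPa.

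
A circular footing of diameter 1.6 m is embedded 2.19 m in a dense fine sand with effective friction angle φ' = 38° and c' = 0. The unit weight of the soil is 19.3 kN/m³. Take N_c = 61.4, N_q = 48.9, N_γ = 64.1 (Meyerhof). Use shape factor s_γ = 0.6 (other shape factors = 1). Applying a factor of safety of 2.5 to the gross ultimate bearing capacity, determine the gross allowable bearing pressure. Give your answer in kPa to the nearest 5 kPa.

q_all ≈ 1065 kPa

Overburden at base level: q = 19.3 × 2.19 = 42.267 kPa.
Surcharge term q·N_q = 42.267 × 48.9 = 2066.9 kPa; self-weight term 0.5·γ·B·N_γ·s_γ = 0.5 × 19.3 × 1.6 × 64.1 × 0.6 = 593.82 kPa.
q_ult = 2066.9 + 593.82 = 2660.7 kPa.
q_all = q_ult / FS = 2660.7 / 2.5 = 1064.3 kPa.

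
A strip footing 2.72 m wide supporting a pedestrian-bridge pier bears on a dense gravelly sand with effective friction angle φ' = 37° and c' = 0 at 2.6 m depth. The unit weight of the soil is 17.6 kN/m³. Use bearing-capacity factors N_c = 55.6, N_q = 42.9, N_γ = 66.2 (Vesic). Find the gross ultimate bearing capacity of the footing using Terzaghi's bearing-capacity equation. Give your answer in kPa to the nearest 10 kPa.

Effective surcharge at the founding depth q = γ·D_f = 17.6 × 2.6 = 45.76 kPa.
q_ult = q·N_q + 0.5·γ·B·N_γ
     = 45.76 × 42.9 + 0.5 × 17.6 × 2.72 × 66.2
     = 1963.1 + 1584.6 = 3547.7 kPa.

q_ult ≈ 3550 kPa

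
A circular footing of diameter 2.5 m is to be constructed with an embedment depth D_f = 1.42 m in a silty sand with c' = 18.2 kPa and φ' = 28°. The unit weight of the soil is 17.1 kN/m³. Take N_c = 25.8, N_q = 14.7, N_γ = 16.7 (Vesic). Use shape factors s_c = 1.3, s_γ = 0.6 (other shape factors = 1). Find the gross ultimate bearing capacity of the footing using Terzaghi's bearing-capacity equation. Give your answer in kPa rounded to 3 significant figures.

q_ult ≈ 1180 kPa

Effective surcharge at the founding depth q = γ·D_f = 17.1 × 1.42 = 24.282 kPa.
q_ult = c·N_c·s_c + q·N_q + 0.5·γ·B·N_γ·s_γ
     = 18.2 × 25.8 × 1.3 + 24.282 × 14.7 + 0.5 × 17.1 × 2.5 × 16.7 × 0.6
     = 610.43 + 356.95 + 214.18 = 1181.6 kPa.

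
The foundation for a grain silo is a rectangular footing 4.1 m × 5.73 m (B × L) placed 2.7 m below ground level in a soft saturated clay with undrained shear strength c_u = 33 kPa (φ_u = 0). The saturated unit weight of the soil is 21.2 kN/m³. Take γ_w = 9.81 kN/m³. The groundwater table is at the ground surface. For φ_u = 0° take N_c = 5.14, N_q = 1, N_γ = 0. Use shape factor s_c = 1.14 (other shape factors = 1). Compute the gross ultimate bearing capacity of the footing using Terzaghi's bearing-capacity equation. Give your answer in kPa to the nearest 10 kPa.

q_ult ≈ 220 kPa

With the water table at the surface the whole profile is submerged: γ' = 21.2 − 9.81 = 11.39 kN/m³, so q = γ'·D_f = 30.753 kPa.
q_ult = c·N_c·s_c + q·N_q
     = 33 × 5.14 × 1.14 + 30.753 × 1
     = 193.37 + 30.753 = 224.12 kPa.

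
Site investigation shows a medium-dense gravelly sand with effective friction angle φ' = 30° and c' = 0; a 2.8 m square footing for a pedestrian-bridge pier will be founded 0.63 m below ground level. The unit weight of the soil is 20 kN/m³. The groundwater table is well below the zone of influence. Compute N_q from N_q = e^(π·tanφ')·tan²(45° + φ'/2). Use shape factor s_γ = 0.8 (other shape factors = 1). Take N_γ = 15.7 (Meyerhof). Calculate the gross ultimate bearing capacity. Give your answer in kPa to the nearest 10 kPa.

q_ult ≈ 580 kPa

tan30° = 0.5774, so N_q = e^(π×0.5774)·tan²(60°) = 6.134 × 3.0 = 18.4.
Effective surcharge at the founding depth q = γ·D_f = 20 × 0.63 = 12.6 kPa.
q_ult = q·N_q + 0.5·γ·B·N_γ·s_γ
     = 12.6 × 18.401 + 0.5 × 20 × 2.8 × 15.7 × 0.8
     = 231.85 + 351.68 = 583.53 kPa.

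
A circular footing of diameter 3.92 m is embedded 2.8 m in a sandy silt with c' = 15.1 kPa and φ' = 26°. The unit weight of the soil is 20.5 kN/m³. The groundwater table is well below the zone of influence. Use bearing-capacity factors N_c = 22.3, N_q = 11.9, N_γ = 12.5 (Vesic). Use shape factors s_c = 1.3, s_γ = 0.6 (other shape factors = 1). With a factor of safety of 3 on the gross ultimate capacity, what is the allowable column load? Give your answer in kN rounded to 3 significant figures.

P_all ≈ 5720 kN

Overburden at base level: q = 20.5 × 2.8 = 57.4 kPa.
Cohesion term c·N_c·s_c = 15.1 × 22.3 × 1.3 = 437.75 kPa; surcharge term q·N_q = 57.4 × 11.9 = 683.06 kPa; self-weight term 0.5·γ·B·N_γ·s_γ = 0.5 × 20.5 × 3.92 × 12.5 × 0.6 = 301.35 kPa.
q_ult = 437.75 + 683.06 + 301.35 = 1422.2 kPa.
Gross allowable pressure q_all = 1422.2 / 3 = 474.05 kPa.
Footing area = 12.0687 m², so allowable column load = 474.05 × 12.0687 = 5721.2 kN.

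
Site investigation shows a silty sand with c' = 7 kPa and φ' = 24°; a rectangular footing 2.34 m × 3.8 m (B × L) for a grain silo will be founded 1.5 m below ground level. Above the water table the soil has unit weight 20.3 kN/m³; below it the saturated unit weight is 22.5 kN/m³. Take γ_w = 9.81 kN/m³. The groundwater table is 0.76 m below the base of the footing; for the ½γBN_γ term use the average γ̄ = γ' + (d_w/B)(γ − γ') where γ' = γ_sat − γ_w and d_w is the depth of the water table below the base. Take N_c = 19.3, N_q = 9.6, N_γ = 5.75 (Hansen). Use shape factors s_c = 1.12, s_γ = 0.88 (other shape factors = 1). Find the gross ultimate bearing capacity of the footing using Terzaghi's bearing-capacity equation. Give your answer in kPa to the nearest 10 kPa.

q_ult ≈ 530 kPa

Overburden at base level: q = 20.3 × 1.5 = 30.45 kPa.
The water table is 0.76 m below the base (< B = 2.34 m), so the ½γBN_γ term uses γ̄ = γ' + (d_w/B)(γ − γ') = 12.69 + (0.76/2.34)(20.3 − 12.69) = 15.162 kN/m³.
Cohesion term c·N_c·s_c = 7 × 19.3 × 1.12 = 151.31 kPa; surcharge term q·N_q = 30.45 × 9.6 = 292.32 kPa; self-weight term 0.5·γ·B·N_γ·s_γ = 0.5 × 15.162 × 2.34 × 5.75 × 0.88 = 89.76 kPa.
q_ult = 151.31 + 292.32 + 89.76 = 533.39 kPa.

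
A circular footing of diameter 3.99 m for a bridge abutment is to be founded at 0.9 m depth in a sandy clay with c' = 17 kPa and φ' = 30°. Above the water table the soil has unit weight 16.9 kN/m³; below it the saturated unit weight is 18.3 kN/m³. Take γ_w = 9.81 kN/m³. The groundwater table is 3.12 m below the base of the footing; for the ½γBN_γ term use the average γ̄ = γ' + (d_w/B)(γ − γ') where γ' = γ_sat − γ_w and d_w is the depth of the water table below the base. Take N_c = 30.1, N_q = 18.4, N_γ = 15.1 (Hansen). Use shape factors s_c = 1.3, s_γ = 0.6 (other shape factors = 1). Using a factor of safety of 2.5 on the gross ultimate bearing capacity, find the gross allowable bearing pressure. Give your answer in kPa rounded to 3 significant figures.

Overburden at base level: q = 16.9 × 0.9 = 15.21 kPa.
The water table is 3.12 m below the base (< B = 3.99 m), so the ½γBN_γ term uses γ̄ = γ' + (d_w/B)(γ − γ') = 8.49 + (3.12/3.99)(16.9 − 8.49) = 15.066 kN/m³.
Cohesion term c·N_c·s_c = 17 × 30.1 × 1.3 = 665.21 kPa; surcharge term q·N_q = 15.21 × 18.4 = 279.86 kPa; self-weight term 0.5·γ·B·N_γ·s_γ = 0.5 × 15.066 × 3.99 × 15.1 × 0.6 = 272.32 kPa.
q_ult = 665.21 + 279.86 + 272.32 = 1217.4 kPa.
q_all = 1217.4 / 2.5 = 486.96 kPa.

q_all ≈ 487 kPa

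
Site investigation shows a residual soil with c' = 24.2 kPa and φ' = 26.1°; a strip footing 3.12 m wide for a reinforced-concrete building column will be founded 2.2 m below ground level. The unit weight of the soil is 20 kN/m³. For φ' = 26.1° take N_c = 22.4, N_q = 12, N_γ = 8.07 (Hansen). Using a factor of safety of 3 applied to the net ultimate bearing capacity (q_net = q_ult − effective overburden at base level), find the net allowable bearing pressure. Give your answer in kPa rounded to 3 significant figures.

Overburden at base level: q = 20 × 2.2 = 44 kPa.
Cohesion term c·N_c = 24.2 × 22.4 = 542.08 kPa; surcharge term q·N_q = 44 × 12 = 528 kPa; self-weight term 0.5·γ·B·N_γ = 0.5 × 20 × 3.12 × 8.07 = 251.78 kPa.
q_ult = 542.08 + 528 + 251.78 = 1321.9 kPa.
Net ultimate: q_net = 1321.9 − 44 = 1277.9 kPa.
q_all(net) = 1277.9 / 3 = 425.95 kPa.

q_all(net) ≈ 426 kPa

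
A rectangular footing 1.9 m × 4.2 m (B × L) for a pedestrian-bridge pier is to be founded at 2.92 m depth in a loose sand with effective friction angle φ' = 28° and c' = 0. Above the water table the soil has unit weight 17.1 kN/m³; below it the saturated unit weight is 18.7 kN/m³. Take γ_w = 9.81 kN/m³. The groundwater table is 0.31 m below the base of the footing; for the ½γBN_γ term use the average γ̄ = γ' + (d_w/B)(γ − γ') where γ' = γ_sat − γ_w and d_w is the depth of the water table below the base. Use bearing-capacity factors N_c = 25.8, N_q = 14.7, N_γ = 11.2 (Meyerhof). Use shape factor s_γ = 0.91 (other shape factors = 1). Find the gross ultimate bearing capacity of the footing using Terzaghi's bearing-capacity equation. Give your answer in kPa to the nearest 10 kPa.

q = γ·D_f = 17.1 × 2.92 = 49.932 kPa.
γ' = 8.89 kN/m³; averaging over the depth B below the base, γ̄ = γ' + (d_w/B)(γ − γ') = 10.23 kN/m³.
q·N_q = 49.932 × 14.7 = 734 kPa
0.5·γ·B·N_γ·s_γ = 0.5 × 10.23 × 1.9 × 11.2 × 0.91 = 99.046 kPa
q_ult = 734 + 99.046 = 833.05 kPa.

q_ult ≈ 830 kPa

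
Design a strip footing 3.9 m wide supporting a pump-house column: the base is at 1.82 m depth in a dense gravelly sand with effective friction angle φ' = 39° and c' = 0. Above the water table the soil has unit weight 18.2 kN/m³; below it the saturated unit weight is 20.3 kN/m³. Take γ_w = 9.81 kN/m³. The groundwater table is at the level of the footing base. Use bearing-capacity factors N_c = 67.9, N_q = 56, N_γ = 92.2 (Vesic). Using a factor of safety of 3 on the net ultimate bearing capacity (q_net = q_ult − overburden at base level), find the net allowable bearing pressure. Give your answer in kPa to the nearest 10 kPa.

Overburden at base level: q = 18.2 × 1.82 = 33.124 kPa.
Below the base the soil is submerged, so the ½γBN_γ term uses γ' = 20.3 − 9.81 = 10.49 kN/m³.
Surcharge term q·N_q = 33.124 × 56 = 1854.9 kPa; self-weight term 0.5·γ·B·N_γ = 0.5 × 10.49 × 3.9 × 92.2 = 1886 kPa.
q_ult = 1854.9 + 1886 = 3740.9 kPa.
q_net = 3740.9 − 33.124 = 3707.8 kPa.
q_all(net) = 3707.8 / 3 = 1235.9 kPa.

q_all(net) ≈ 1240 kPa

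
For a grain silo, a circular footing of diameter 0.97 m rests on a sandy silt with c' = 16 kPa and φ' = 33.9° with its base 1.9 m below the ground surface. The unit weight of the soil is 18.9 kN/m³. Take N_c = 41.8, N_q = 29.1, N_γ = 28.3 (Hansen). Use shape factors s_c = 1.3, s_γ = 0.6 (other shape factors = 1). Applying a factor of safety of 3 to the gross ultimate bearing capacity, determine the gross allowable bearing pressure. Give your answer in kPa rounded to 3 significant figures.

q_all ≈ 690 kPa

Overburden at base level: q = 18.9 × 1.9 = 35.91 kPa.
Cohesion term c·N_c·s_c = 16 × 41.8 × 1.3 = 869.44 kPa; surcharge term q·N_q = 35.91 × 29.1 = 1045 kPa; self-weight term 0.5·γ·B·N_γ·s_γ = 0.5 × 18.9 × 0.97 × 28.3 × 0.6 = 155.65 kPa.
q_ult = 869.44 + 1045 + 155.65 = 2070.1 kPa.
q_all = q_ult / FS = 2070.1 / 3 = 690.02 kPa.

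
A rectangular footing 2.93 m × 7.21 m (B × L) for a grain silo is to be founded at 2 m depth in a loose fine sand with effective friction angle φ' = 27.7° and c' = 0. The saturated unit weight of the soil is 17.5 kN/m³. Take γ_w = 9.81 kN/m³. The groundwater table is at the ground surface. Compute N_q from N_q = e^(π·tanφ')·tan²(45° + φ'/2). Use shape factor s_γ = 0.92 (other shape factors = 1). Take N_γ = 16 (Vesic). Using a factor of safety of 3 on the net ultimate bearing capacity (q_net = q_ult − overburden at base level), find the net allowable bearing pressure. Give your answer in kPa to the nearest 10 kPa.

q_all(net) ≈ 120 kPa

N_q = e^(π·tan27.7°)·tan²(58.85°) = 14.24.
Water table at ground surface, so effective unit weight γ' = 17.5 − 9.81 = 7.69 kN/m³ is used throughout; overburden q = 7.69 × 2 = 15.38 kPa; the same γ' applies in the ½γBN_γ term.
Surcharge term q·N_q = 15.38 × 14.244 = 219.07 kPa; self-weight term 0.5·γ·B·N_γ·s_γ = 0.5 × 7.69 × 2.93 × 16 × 0.92 = 165.83 kPa.
q_ult = 219.07 + 165.83 = 384.9 kPa.
q_net = 384.9 − 15.38 = 369.52 kPa.
q_all(net) = 369.52 / 3 = 123.17 kPa.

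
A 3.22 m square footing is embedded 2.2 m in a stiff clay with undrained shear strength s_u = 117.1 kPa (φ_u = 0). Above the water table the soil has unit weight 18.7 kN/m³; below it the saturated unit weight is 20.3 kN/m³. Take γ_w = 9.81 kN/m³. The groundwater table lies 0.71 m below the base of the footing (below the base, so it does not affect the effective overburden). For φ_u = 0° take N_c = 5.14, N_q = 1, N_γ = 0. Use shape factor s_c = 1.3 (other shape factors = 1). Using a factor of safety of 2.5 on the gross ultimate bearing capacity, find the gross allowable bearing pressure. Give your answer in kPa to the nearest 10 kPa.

q = γ·D_f = 18.7 × 2.2 = 41.14 kPa.
c·N_c·s_c = 117.1 × 5.14 × 1.3 = 782.46 kPa
q·N_q = 41.14 × 1 = 41.14 kPa
q_ult = 782.46 + 41.14 = 823.6 kPa.
q_all = 823.6 / 2.5 = 329.44 kPa.

q_all ≈ 330 kPa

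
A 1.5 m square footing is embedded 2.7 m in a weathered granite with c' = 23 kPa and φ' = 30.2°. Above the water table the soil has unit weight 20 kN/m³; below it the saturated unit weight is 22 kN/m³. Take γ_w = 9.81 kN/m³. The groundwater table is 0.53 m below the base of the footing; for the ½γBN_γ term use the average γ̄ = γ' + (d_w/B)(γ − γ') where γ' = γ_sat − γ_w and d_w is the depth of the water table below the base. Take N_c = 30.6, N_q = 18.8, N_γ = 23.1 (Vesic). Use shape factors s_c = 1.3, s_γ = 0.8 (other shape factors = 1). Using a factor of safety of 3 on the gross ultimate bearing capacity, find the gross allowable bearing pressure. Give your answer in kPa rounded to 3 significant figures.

q_all ≈ 712 kPa

q = γ·D_f = 20 × 2.7 = 54 kPa.
γ' = 12.19 kN/m³; averaging over the depth B below the base, γ̄ = γ' + (d_w/B)(γ − γ') = 14.95 kN/m³.
c·N_c·s_c = 23 × 30.6 × 1.3 = 914.94 kPa
q·N_q = 54 × 18.8 = 1015.2 kPa
0.5·γ·B·N_γ·s_γ = 0.5 × 14.95 × 1.5 × 23.1 × 0.8 = 207.2 kPa
q_ult = 914.94 + 1015.2 + 207.2 = 2137.3 kPa.
q_all = 2137.3 / 3 = 712.45 kPa.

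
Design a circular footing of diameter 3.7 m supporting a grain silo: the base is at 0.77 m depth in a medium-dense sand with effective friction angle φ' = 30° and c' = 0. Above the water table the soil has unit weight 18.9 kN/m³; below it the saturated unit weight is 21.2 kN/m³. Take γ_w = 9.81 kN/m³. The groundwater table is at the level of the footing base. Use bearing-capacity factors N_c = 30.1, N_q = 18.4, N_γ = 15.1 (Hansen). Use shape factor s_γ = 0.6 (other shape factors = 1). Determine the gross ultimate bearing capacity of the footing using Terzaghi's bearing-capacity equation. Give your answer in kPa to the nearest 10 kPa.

Effective surcharge at the founding depth q = γ·D_f = 18.9 × 0.77 = 14.553 kPa.
The water table coincides with the base, so in the self-weight term γ → γ' = 11.39 kN/m³.
q_ult = q·N_q + 0.5·γ·B·N_γ·s_γ
     = 14.553 × 18.4 + 0.5 × 11.39 × 3.7 × 15.1 × 0.6
     = 267.78 + 190.91 = 458.68 kPa.

q_ult ≈ 460 kPa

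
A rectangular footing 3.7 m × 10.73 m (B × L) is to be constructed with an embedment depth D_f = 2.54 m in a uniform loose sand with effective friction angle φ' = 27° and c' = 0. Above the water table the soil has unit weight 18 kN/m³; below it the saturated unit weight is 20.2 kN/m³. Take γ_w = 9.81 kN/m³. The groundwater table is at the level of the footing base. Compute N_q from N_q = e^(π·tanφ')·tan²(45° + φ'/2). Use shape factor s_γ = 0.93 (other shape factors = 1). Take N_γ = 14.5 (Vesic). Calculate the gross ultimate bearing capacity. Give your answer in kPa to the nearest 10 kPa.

tan27° = 0.5095, so N_q = e^(π×0.5095)·tan²(58.5°) = 4.957 × 2.663 = 13.2.
q = γ·D_f = 18 × 2.54 = 45.72 kPa.
For the ½γBN_γ term take γ' = 20.2 − 9.81 = 10.39 kN/m³ (soil below base is submerged).
q·N_q = 45.72 × 13.199 = 603.46 kPa
0.5·γ·B·N_γ·s_γ = 0.5 × 10.39 × 3.7 × 14.5 × 0.93 = 259.2 kPa
q_ult = 603.46 + 259.2 = 862.67 kPa.

q_ult ≈ 860 kPa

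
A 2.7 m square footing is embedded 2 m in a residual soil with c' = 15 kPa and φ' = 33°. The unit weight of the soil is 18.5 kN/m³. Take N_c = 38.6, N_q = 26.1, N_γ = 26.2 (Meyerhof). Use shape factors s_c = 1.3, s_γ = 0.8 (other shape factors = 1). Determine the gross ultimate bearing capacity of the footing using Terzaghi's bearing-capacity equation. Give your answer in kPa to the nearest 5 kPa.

q = γ·D_f = 18.5 × 2 = 37 kPa.
c·N_c·s_c = 15 × 38.6 × 1.3 = 752.7 kPa
q·N_q = 37 × 26.1 = 965.7 kPa
0.5·γ·B·N_γ·s_γ = 0.5 × 18.5 × 2.7 × 26.2 × 0.8 = 523.48 kPa
q_ult = 752.7 + 965.7 + 523.48 = 2241.9 kPa.

q_ult ≈ 2240 kPa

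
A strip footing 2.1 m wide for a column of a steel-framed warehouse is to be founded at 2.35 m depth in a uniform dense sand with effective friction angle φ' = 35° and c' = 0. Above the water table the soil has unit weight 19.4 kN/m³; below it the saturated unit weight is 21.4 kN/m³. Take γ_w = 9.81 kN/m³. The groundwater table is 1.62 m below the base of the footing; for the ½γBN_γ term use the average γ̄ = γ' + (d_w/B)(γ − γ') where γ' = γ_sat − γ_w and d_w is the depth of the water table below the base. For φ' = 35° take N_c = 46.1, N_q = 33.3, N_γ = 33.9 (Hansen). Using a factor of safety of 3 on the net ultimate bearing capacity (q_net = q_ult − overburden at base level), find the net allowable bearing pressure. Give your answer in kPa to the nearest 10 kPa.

q_all(net) ≈ 700 kPa

q = γ·D_f = 19.4 × 2.35 = 45.59 kPa.
γ' = 11.59 kN/m³; averaging over the depth B below the base, γ̄ = γ' + (d_w/B)(γ − γ') = 17.615 kN/m³.
q·N_q = 45.59 × 33.3 = 1518.1 kPa
0.5·γ·B·N_γ = 0.5 × 17.615 × 2.1 × 33.9 = 627 kPa
q_ult = 1518.1 + 627 = 2145.1 kPa.
q_net = 2145.1 − 45.59 = 2099.6 kPa.
q_all(net) = 2099.6 / 3 = 699.85 kPa.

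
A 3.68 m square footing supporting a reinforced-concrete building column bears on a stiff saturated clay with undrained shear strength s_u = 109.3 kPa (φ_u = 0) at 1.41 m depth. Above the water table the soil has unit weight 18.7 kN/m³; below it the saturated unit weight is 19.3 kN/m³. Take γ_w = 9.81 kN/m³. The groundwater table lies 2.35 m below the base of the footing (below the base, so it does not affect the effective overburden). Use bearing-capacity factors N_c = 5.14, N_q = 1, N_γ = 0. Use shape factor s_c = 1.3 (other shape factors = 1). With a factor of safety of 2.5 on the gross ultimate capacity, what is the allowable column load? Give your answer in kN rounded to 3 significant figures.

P_all ≈ 4100 kN

q = γ·D_f = 18.7 × 1.41 = 26.367 kPa.
c·N_c·s_c = 109.3 × 5.14 × 1.3 = 730.34 kPa
q·N_q = 26.367 × 1 = 26.367 kPa
q_ult = 730.34 + 26.367 = 756.71 kPa.
Gross allowable pressure q_all = 756.71 / 2.5 = 302.68 kPa.
Footing area = 13.5424 m², so allowable column load = 302.68 × 13.5424 = 4099.1 kN.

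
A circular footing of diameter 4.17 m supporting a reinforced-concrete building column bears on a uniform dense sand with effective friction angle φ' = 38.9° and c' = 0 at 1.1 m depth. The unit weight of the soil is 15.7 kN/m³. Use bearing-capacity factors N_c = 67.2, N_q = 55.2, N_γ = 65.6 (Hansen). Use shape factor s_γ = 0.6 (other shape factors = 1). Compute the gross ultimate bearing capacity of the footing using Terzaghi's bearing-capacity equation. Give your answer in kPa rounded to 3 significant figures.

q_ult ≈ 2240 kPa

Overburden at base level: q = 15.7 × 1.1 = 17.27 kPa.
Surcharge term q·N_q = 17.27 × 55.2 = 953.3 kPa; self-weight term 0.5·γ·B·N_γ·s_γ = 0.5 × 15.7 × 4.17 × 65.6 × 0.6 = 1288.4 kPa.
q_ult = 953.3 + 1288.4 = 2241.7 kPa.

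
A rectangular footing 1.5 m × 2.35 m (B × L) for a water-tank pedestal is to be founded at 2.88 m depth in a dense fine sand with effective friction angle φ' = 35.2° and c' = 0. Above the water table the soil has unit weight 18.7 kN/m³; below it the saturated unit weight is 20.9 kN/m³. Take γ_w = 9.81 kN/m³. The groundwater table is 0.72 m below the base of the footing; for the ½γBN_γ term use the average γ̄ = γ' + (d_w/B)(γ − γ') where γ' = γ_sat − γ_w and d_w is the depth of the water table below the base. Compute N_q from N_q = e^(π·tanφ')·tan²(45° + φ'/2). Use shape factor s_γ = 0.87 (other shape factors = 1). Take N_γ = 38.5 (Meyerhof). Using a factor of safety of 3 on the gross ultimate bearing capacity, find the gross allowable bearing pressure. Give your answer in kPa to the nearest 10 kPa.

N_q = e^(π·tan35.2°)·tan²(62.6°) = 34.14.
Effective surcharge at the founding depth q = γ·D_f = 18.7 × 2.88 = 53.856 kPa.
With d_w = 0.72 m < B, γ̄ = 11.09 + (0.72/1.5) × (18.7 − 11.09) = 14.743 kN/m³.
q_ult = q·N_q + 0.5·γ·B·N_γ·s_γ
     = 53.856 × 34.136 + 0.5 × 14.743 × 1.5 × 38.5 × 0.87
     = 1838.4 + 370.36 = 2208.8 kPa.
q_all = 2208.8 / 3 = 736.26 kPa.

q_all ≈ 740 kPa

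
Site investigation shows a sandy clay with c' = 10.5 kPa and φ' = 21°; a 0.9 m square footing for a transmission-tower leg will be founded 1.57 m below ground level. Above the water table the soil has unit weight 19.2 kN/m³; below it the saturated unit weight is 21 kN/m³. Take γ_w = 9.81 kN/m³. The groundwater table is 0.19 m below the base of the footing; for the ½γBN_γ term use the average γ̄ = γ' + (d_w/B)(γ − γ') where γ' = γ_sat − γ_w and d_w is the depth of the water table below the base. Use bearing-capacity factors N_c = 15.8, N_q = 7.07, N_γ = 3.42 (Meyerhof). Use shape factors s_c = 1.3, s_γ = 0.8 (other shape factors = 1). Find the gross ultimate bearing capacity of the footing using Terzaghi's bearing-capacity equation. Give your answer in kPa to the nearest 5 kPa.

q = γ·D_f = 19.2 × 1.57 = 30.144 kPa.
γ' = 11.19 kN/m³; averaging over the depth B below the base, γ̄ = γ' + (d_w/B)(γ − γ') = 12.881 kN/m³.
c·N_c·s_c = 10.5 × 15.8 × 1.3 = 215.67 kPa
q·N_q = 30.144 × 7.07 = 213.12 kPa
0.5·γ·B·N_γ·s_γ = 0.5 × 12.881 × 0.9 × 3.42 × 0.8 = 15.859 kPa
q_ult = 215.67 + 213.12 + 15.859 = 444.65 kPa.

q_ult ≈ 445 kPa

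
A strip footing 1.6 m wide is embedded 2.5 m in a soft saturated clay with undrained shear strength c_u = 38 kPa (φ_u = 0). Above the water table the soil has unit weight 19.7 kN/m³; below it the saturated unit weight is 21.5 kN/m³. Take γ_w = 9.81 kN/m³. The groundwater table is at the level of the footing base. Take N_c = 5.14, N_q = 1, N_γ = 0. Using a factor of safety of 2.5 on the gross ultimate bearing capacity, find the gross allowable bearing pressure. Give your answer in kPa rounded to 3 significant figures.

q = γ·D_f = 19.7 × 2.5 = 49.25 kPa.
c·N_c = 38 × 5.14 = 195.32 kPa
q·N_q = 49.25 × 1 = 49.25 kPa
q_ult = 195.32 + 49.25 = 244.57 kPa.
q_all = 244.57 / 2.5 = 97.828 kPa.

q_all ≈ 97.8 kPa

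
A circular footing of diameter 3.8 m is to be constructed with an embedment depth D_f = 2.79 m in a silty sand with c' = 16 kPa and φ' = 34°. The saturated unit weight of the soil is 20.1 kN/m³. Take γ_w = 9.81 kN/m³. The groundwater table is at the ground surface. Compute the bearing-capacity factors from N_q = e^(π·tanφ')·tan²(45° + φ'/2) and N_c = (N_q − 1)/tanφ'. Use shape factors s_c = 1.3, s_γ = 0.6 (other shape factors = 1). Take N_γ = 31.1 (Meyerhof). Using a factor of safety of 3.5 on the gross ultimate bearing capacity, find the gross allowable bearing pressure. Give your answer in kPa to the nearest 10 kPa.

N_q = e^(π·tan34°)·tan²(62°) = 29.44; N_c = (N_q − 1)/tanφ' = 42.16.
With the water table at the surface the whole profile is submerged: γ' = 20.1 − 9.81 = 10.29 kN/m³, so q = γ'·D_f = 28.709 kPa; the same γ' applies in the ½γBN_γ term.
q_ult = c·N_c·s_c + q·N_q + 0.5·γ·B·N_γ·s_γ
     = 16 × 42.164 × 1.3 + 28.709 × 29.44 + 0.5 × 10.29 × 3.8 × 31.1 × 0.6
     = 877.01 + 845.19 + 364.82 = 2087 kPa.
q_all = 2087 / 3.5 = 596.29 kPa.

q_all ≈ 600 kPa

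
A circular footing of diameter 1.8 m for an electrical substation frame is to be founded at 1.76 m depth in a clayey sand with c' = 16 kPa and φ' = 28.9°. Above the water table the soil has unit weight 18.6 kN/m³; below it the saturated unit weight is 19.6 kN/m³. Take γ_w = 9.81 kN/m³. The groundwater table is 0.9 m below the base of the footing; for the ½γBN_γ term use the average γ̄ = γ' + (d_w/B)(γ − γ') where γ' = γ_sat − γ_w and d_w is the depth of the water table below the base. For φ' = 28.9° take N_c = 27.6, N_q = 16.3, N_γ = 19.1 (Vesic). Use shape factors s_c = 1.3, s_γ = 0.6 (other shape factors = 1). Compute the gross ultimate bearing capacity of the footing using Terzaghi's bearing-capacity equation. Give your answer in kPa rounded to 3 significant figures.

q_ult ≈ 1250 kPa

Effective surcharge at the founding depth q = γ·D_f = 18.6 × 1.76 = 32.736 kPa.
With d_w = 0.9 m < B, γ̄ = 9.79 + (0.9/1.8) × (18.6 − 9.79) = 14.195 kN/m³.
q_ult = c·N_c·s_c + q·N_q + 0.5·γ·B·N_γ·s_γ
     = 16 × 27.6 × 1.3 + 32.736 × 16.3 + 0.5 × 14.195 × 1.8 × 19.1 × 0.6
     = 574.08 + 533.6 + 146.41 = 1254.1 kPa.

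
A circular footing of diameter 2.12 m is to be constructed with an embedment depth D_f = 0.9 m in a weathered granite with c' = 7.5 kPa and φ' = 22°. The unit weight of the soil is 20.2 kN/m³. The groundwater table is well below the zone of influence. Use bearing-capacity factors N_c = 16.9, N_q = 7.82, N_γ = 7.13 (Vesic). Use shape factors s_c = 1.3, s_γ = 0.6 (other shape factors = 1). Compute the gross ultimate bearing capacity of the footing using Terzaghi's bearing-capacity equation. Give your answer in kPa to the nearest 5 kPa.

Effective surcharge at the founding depth q = γ·D_f = 20.2 × 0.9 = 18.18 kPa.
q_ult = c·N_c·s_c + q·N_q + 0.5·γ·B·N_γ·s_γ
     = 7.5 × 16.9 × 1.3 + 18.18 × 7.82 + 0.5 × 20.2 × 2.12 × 7.13 × 0.6
     = 164.77 + 142.17 + 91.601 = 398.54 kPa.

q_ult ≈ 400 kPa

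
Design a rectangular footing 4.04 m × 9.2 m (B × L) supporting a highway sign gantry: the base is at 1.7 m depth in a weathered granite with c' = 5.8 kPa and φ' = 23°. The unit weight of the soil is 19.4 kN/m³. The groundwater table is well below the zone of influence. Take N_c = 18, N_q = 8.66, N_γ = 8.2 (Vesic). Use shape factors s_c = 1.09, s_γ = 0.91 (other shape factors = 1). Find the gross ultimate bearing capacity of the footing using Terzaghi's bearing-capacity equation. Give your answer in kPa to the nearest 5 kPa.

q_ult ≈ 690 kPa

q = γ·D_f = 19.4 × 1.7 = 32.98 kPa.
c·N_c·s_c = 5.8 × 18 × 1.09 = 113.8 kPa
q·N_q = 32.98 × 8.66 = 285.61 kPa
0.5·γ·B·N_γ·s_γ = 0.5 × 19.4 × 4.04 × 8.2 × 0.91 = 292.42 kPa
q_ult = 113.8 + 285.61 + 292.42 = 691.82 kPa.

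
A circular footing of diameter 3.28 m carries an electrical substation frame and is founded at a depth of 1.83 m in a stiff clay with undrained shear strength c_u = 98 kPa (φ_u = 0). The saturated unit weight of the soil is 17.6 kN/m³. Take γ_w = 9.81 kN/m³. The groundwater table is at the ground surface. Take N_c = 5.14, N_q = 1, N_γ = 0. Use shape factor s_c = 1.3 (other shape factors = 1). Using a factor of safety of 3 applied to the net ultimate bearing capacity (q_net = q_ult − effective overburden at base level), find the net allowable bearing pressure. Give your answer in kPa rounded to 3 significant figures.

With the water table at the surface the whole profile is submerged: γ' = 17.6 − 9.81 = 7.79 kN/m³, so q = γ'·D_f = 14.256 kPa.
q_ult = c·N_c·s_c + q·N_q
     = 98 × 5.14 × 1.3 + 14.256 × 1
     = 654.84 + 14.256 = 669.09 kPa.
Net ultimate: q_net = 669.09 − 14.256 = 654.84 kPa.
q_all(net) = 654.84 / 3 = 218.28 kPa.

q_all(net) ≈ 218 kPa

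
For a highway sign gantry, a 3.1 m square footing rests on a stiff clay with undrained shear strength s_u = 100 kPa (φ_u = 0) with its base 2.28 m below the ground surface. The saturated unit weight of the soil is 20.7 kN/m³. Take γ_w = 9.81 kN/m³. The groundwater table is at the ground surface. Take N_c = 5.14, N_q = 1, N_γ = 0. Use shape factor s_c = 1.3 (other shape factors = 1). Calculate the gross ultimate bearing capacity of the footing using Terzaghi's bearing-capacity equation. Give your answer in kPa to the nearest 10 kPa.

Water table at ground surface, so effective unit weight γ' = 20.7 − 9.81 = 10.89 kN/m³ is used throughout; overburden q = 10.89 × 2.28 = 24.829 kPa.
Cohesion term c·N_c·s_c = 100 × 5.14 × 1.3 = 668.2 kPa; surcharge term q·N_q = 24.829 × 1 = 24.829 kPa.
q_ult = 668.2 + 24.829 = 693.03 kPa.

q_ult ≈ 690 kPa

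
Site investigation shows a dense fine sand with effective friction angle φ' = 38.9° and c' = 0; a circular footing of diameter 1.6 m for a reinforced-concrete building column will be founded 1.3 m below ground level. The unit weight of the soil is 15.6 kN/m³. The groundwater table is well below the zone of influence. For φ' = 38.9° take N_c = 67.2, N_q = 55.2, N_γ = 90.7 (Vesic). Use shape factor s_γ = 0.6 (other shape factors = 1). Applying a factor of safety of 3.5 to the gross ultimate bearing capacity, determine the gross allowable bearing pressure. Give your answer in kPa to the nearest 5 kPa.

q_all ≈ 515 kPa

q = γ·D_f = 15.6 × 1.3 = 20.28 kPa.
q·N_q = 20.28 × 55.2 = 1119.5 kPa
0.5·γ·B·N_γ·s_γ = 0.5 × 15.6 × 1.6 × 90.7 × 0.6 = 679.16 kPa
q_ult = 1119.5 + 679.16 = 1798.6 kPa.
q_all = q_ult / FS = 1798.6 / 3.5 = 513.89 kPa.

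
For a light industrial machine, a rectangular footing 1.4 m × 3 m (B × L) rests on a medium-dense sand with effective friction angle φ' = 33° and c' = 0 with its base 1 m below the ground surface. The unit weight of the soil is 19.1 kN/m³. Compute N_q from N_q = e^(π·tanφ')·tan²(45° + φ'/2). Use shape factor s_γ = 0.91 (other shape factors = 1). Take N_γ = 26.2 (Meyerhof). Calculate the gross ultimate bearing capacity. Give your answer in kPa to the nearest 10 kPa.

q_ult ≈ 820 kPa

tan33° = 0.6494, so N_q = e^(π×0.6494)·tan²(61.5°) = 7.692 × 3.392 = 26.09.
q = γ·D_f = 19.1 × 1 = 19.1 kPa.
q·N_q = 19.1 × 26.092 = 498.36 kPa
0.5·γ·B·N_γ·s_γ = 0.5 × 19.1 × 1.4 × 26.2 × 0.91 = 318.77 kPa
q_ult = 498.36 + 318.77 = 817.12 kPa.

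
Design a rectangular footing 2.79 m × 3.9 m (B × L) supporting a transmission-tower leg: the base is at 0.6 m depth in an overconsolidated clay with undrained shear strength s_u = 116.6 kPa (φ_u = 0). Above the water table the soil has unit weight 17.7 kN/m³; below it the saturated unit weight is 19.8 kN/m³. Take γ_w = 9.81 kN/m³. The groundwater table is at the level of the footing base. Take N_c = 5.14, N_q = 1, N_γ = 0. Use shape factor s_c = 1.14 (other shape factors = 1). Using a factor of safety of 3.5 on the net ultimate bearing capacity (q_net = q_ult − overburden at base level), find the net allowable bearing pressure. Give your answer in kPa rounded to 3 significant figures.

Effective surcharge at the founding depth q = γ·D_f = 17.7 × 0.6 = 10.62 kPa.
q_ult = c·N_c·s_c + q·N_q
     = 116.6 × 5.14 × 1.14 + 10.62 × 1
     = 683.23 + 10.62 = 693.85 kPa.
q_net = 693.85 − 10.62 = 683.23 kPa.
q_all(net) = 683.23 / 3.5 = 195.21 kPa.

q_all(net) ≈ 195 kPa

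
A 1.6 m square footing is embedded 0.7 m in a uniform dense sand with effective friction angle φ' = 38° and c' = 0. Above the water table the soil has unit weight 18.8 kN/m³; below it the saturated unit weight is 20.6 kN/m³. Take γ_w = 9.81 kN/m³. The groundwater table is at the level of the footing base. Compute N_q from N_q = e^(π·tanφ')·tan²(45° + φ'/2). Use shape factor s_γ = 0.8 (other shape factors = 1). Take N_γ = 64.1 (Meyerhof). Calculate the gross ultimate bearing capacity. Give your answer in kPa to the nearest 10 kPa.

tan38° = 0.7813, so N_q = e^(π×0.7813)·tan²(64°) = 11.64 × 4.204 = 48.93.
Effective surcharge at the founding depth q = γ·D_f = 18.8 × 0.7 = 13.16 kPa.
The water table coincides with the base, so in the self-weight term γ → γ' = 10.79 kN/m³.
q_ult = q·N_q + 0.5·γ·B·N_γ·s_γ
     = 13.16 × 48.933 + 0.5 × 10.79 × 1.6 × 64.1 × 0.8
     = 643.96 + 442.65 = 1086.6 kPa.

q_ult ≈ 1090 kPa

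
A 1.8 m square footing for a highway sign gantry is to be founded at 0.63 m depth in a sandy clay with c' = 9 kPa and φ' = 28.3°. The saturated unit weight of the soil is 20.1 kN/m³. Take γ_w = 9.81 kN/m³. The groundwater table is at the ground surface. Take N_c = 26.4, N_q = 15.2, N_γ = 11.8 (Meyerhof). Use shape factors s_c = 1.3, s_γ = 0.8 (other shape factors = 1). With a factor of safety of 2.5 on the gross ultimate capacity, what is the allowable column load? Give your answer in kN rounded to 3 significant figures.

With the water table at the surface the whole profile is submerged: γ' = 20.1 − 9.81 = 10.29 kN/m³, so q = γ'·D_f = 6.4827 kPa; the same γ' applies in the ½γBN_γ term.
q_ult = c·N_c·s_c + q·N_q + 0.5·γ·B·N_γ·s_γ
     = 9 × 26.4 × 1.3 + 6.4827 × 15.2 + 0.5 × 10.29 × 1.8 × 11.8 × 0.8
     = 308.88 + 98.537 + 87.424 = 494.84 kPa.
Gross allowable pressure q_all = 494.84 / 2.5 = 197.94 kPa.
Footing area = 3.24 m², so allowable column load = 197.94 × 3.24 = 641.31 kN.

P_all ≈ 641 kN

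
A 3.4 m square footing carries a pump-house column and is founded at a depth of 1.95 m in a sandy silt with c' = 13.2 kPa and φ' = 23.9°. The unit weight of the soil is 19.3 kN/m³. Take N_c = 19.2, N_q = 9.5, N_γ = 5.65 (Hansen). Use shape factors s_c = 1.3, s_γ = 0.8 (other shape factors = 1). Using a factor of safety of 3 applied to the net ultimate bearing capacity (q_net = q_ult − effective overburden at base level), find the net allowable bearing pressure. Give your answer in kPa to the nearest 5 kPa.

Effective surcharge at the founding depth q = γ·D_f = 19.3 × 1.95 = 37.635 kPa.
q_ult = c·N_c·s_c + q·N_q + 0.5·γ·B·N_γ·s_γ
     = 13.2 × 19.2 × 1.3 + 37.635 × 9.5 + 0.5 × 19.3 × 3.4 × 5.65 × 0.8
     = 329.47 + 357.53 + 148.3 = 835.31 kPa.
Net ultimate: q_net = 835.31 − 37.635 = 797.67 kPa.
q_all(net) = 797.67 / 3 = 265.89 kPa.

q_all(net) ≈ 265 kPa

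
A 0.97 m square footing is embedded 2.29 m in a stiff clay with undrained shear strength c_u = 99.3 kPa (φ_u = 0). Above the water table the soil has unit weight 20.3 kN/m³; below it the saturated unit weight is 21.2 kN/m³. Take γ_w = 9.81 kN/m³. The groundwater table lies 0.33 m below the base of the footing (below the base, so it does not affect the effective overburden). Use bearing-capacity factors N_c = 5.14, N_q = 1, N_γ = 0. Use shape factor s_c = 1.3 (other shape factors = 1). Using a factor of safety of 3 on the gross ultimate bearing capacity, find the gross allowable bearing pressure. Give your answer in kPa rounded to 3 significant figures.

Overburden at base level: q = 20.3 × 2.29 = 46.487 kPa.
Cohesion term c·N_c·s_c = 99.3 × 5.14 × 1.3 = 663.52 kPa; surcharge term q·N_q = 46.487 × 1 = 46.487 kPa.
q_ult = 663.52 + 46.487 = 710.01 kPa.
q_all = 710.01 / 3 = 236.67 kPa.

q_all ≈ 237 kPa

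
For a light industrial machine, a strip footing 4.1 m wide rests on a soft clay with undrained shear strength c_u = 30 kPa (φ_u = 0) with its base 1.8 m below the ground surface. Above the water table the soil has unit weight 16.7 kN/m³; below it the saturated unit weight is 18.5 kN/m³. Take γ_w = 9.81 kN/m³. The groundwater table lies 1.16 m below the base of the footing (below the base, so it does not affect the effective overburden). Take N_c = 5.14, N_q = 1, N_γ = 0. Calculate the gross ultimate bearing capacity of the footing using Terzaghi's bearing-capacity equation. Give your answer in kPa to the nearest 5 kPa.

Overburden at base level: q = 16.7 × 1.8 = 30.06 kPa.
Cohesion term c·N_c = 30 × 5.14 = 154.2 kPa; surcharge term q·N_q = 30.06 × 1 = 30.06 kPa.
q_ult = 154.2 + 30.06 = 184.26 kPa.

q_ult ≈ 185 kPa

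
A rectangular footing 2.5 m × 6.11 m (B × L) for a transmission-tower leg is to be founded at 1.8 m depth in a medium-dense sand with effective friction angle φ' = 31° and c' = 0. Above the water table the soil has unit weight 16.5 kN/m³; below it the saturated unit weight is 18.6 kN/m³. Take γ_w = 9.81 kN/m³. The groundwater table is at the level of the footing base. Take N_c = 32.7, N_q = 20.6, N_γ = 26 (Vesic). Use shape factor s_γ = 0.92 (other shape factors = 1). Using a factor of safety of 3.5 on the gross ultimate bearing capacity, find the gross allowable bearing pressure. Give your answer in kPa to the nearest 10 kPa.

q_all ≈ 250 kPa

Effective surcharge at the founding depth q = γ·D_f = 16.5 × 1.8 = 29.7 kPa.
The water table coincides with the base, so in the self-weight term γ → γ' = 8.79 kN/m³.
q_ult = q·N_q + 0.5·γ·B·N_γ·s_γ
     = 29.7 × 20.6 + 0.5 × 8.79 × 2.5 × 26 × 0.92
     = 611.82 + 262.82 = 874.64 kPa.
q_all = 874.64 / 3.5 = 249.9 kPa.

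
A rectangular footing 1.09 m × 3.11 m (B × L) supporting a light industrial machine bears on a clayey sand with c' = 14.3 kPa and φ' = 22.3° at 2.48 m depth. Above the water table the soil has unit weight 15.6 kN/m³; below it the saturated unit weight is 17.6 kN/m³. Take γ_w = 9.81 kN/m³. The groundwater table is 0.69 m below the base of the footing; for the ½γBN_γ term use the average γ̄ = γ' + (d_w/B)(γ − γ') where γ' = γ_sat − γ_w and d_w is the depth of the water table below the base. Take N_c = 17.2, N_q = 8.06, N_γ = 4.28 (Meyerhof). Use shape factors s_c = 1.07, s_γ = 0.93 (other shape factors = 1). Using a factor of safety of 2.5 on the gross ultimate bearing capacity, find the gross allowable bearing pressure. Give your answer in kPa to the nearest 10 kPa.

Overburden at base level: q = 15.6 × 2.48 = 38.688 kPa.
The water table is 0.69 m below the base (< B = 1.09 m), so the ½γBN_γ term uses γ̄ = γ' + (d_w/B)(γ − γ') = 7.79 + (0.69/1.09)(15.6 − 7.79) = 12.734 kN/m³.
Cohesion term c·N_c·s_c = 14.3 × 17.2 × 1.07 = 263.18 kPa; surcharge term q·N_q = 38.688 × 8.06 = 311.83 kPa; self-weight term 0.5·γ·B·N_γ·s_γ = 0.5 × 12.734 × 1.09 × 4.28 × 0.93 = 27.624 kPa.
q_ult = 263.18 + 311.83 + 27.624 = 602.63 kPa.
q_all = 602.63 / 2.5 = 241.05 kPa.

q_all ≈ 240 kPa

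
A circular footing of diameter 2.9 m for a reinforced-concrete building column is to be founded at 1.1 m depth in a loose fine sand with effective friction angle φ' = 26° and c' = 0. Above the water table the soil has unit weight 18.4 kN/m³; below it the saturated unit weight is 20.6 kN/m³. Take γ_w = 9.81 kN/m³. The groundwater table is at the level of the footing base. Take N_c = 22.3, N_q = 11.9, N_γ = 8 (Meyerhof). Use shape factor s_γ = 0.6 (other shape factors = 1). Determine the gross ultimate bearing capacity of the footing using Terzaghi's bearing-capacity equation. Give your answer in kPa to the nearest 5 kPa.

q_ult ≈ 315 kPa

Effective surcharge at the founding depth q = γ·D_f = 18.4 × 1.1 = 20.24 kPa.
The water table coincides with the base, so in the self-weight term γ → γ' = 10.79 kN/m³.
q_ult = q·N_q + 0.5·γ·B·N_γ·s_γ
     = 20.24 × 11.9 + 0.5 × 10.79 × 2.9 × 8 × 0.6
     = 240.86 + 75.098 = 315.95 kPa.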